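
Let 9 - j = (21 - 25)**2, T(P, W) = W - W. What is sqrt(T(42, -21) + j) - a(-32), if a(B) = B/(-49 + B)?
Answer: -32/81 + I*sqrt(7) ≈ -0.39506 + 2.6458*I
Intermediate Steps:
T(P, W) = 0
j = -7 (j = 9 - (21 - 25)**2 = 9 - 1*(-4)**2 = 9 - 1*16 = 9 - 16 = -7)
a(B) = B/(-49 + B)
sqrt(T(42, -21) + j) - a(-32) = sqrt(0 - 7) - (-32)/(-49 - 32) = sqrt(-7) - (-32)/(-81) = I*sqrt(7) - (-32)*(-1)/81 = I*sqrt(7) - 1*32/81 = I*sqrt(7) - 32/81 = -32/81 + I*sqrt(7)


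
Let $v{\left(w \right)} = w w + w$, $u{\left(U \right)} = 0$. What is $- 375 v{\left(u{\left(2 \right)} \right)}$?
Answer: $0$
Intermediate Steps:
$v{\left(w \right)} = w + w^{2}$ ($v{\left(w \right)} = w^{2} + w = w + w^{2}$)
$- 375 v{\left(u{\left(2 \right)} \right)} = - 375 \cdot 0 \left(1 + 0\right) = - 375 \cdot 0 \cdot 1 = \left(-375\right) 0 = 0$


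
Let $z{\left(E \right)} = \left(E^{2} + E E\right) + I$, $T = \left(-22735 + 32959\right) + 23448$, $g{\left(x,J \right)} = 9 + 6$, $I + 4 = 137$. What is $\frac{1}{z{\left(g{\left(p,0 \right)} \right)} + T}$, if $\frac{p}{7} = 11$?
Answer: $\frac{1}{34255} \approx 2.9193 \cdot 10^{-5}$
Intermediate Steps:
$p = 77$ ($p = 7 \cdot 11 = 77$)
$I = 133$ ($I = -4 + 137 = 133$)
$g{\left(x,J \right)} = 15$
$T = 33672$ ($T = 10224 + 23448 = 33672$)
$z{\left(E \right)} = 133 + 2 E^{2}$ ($z{\left(E \right)} = \left(E^{2} + E E\right) + 133 = \left(E^{2} + E^{2}\right) + 133 = 2 E^{2} + 133 = 133 + 2 E^{2}$)
$\frac{1}{z{\left(g{\left(p,0 \right)} \right)} + T} = \frac{1}{\left(133 + 2 \cdot 15^{2}\right) + 33672} = \frac{1}{\left(133 + 2 \cdot 225\right) + 33672} = \frac{1}{\left(133 + 450\right) + 33672} = \frac{1}{583 + 33672} = \frac{1}{34255}$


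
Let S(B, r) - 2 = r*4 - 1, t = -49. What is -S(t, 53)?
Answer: -213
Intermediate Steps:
S(B, r) = 1 + 4*r (S(B, r) = 2 + (r*4 - 1) = 2 + (4*r - 1) = 2 + (-1 + 4*r) = 1 + 4*r)
-S(t, 53) = -(1 + 4*53) = -(1 + 212) = -1*213 = -213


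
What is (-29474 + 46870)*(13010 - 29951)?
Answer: -294705636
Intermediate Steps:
(-29474 + 46870)*(13010 - 29951) = 17396*(-16941) = -294705636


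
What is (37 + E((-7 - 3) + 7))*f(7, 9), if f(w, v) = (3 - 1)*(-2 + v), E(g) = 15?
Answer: 728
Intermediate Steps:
f(w, v) = -4 + 2*v (f(w, v) = 2*(-2 + v) = -4 + 2*v)
(37 + E((-7 - 3) + 7))*f(7, 9) = (37 + 15)*(-4 + 2*9) = 52*(-4 + 18) = 52*14 = 728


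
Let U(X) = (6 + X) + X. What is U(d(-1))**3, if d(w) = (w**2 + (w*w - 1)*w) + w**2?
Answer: 1000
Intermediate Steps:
d(w) = 2*w**2 + w*(-1 + w**2) (d(w) = (w**2 + (w**2 - 1)*w) + w**2 = (w**2 + (-1 + w**2)*w) + w**2 = (w**2 + w*(-1 + w**2)) + w**2 = 2*w**2 + w*(-1 + w**2))
U(X) = 6 + 2*X
U(d(-1))**3 = (6 + 2*(-(-1 + (-1)**2 + 2*(-1))))**3 = (6 + 2*(-(-1 + 1 - 2)))**3 = (6 + 2*(-1*(-2)))**3 = (6 + 2*2)**3 = (6 + 4)**3 = 10**3 = 1000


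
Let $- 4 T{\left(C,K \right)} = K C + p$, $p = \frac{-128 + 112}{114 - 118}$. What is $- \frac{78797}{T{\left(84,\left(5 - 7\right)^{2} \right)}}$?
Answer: $\frac{78797}{85} \approx 927.02$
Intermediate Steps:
$p = 4$ ($p = - \frac{16}{-4} = \left(-16\right) \left(- \frac{1}{4}\right) = 4$)
$T{\left(C,K \right)} = -1 - \frac{C K}{4}$ ($T{\left(C,K \right)} = - \frac{K C + 4}{4} = - \frac{C K + 4}{4} = - \frac{4 + C K}{4} = -1 - \frac{C K}{4}$)
$- \frac{78797}{T{\left(84,\left(5 - 7\right)^{2} \right)}} = - \frac{78797}{-1 - 21 \left(5 - 7\right)^{2}} = - \frac{78797}{-1 - 21 \left(-2\right)^{2}} = - \frac{78797}{-1 - 21 \cdot 4} = - \frac{78797}{-1 - 84} = - \frac{78797}{-85} = \left(-78797\right) \left(- \frac{1}{85}\right) = \frac{78797}{85}$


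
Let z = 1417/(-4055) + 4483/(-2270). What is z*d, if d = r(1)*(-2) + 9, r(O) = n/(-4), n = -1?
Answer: -72743527/3681940 ≈ -19.757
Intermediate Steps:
r(O) = ¼ (r(O) = -1/(-4) = -1*(-¼) = ¼)
z = -4279031/1840970 (z = 1417*(-1/4055) + 4483*(-1/2270) = -1417/4055 - 4483/2270 = -4279031/1840970 ≈ -2.3243)
d = 17/2 (d = (-2)/4 + 9 = (-1*2)/4 + 9 = (¼)*(-2) + 9 = -½ + 9 = 17/2 ≈ 8.5000)
z*d = -4279031/1840970*17/2 = -72743527/3681940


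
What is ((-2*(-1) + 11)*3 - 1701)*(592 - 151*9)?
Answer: 1274754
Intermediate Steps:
((-2*(-1) + 11)*3 - 1701)*(592 - 151*9) = ((2 + 11)*3 - 1701)*(592 - 1359) = (13*3 - 1701)*(-767) = (39 - 1701)*(-767) = -1662*(-767) = 1274754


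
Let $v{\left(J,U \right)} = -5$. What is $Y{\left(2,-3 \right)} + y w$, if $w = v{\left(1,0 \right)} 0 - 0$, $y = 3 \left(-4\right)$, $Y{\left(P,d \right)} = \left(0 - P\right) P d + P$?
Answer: $14$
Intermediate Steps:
$Y{\left(P,d \right)} = P - d P^{2}$ ($Y{\left(P,d \right)} = - P P d + P = - P^{2} d + P = - d P^{2} + P = P - d P^{2}$)
$y = -12$
$w = 0$ ($w = \left(-5\right) 0 - 0 = 0 + 0 = 0$)
$Y{\left(2,-3 \right)} + y w = 2 \left(1 - 2 \left(-3\right)\right) - 0 = 2 \left(1 + 6\right) + 0 = 2 \cdot 7 + 0 = 14 + 0 = 14$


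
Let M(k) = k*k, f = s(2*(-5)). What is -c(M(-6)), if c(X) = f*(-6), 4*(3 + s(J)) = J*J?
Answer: 132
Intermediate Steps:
s(J) = -3 + J²/4 (s(J) = -3 + (J*J)/4 = -3 + J²/4)
f = 22 (f = -3 + (2*(-5))²/4 = -3 + (¼)*(-10)² = -3 + (¼)*100 = -3 + 25 = 22)
M(k) = k²
c(X) = -132 (c(X) = 22*(-6) = -132)
-c(M(-6)) = -1*(-132) = 132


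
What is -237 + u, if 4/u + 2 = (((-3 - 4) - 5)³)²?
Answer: -353838865/1492991 ≈ -237.00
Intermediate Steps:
u = 2/1492991 (u = 4/(-2 + (((-3 - 4) - 5)³)²) = 4/(-2 + ((-7 - 5)³)²) = 4/(-2 + ((-12)³)²) = 4/(-2 + (-1728)²) = 4/(-2 + 2985984) = 4/2985982 = 4*(1/2985982) = 2/1492991 ≈ 1.3396e-6)
-237 + u = -237 + 2/1492991 = -353838865/1492991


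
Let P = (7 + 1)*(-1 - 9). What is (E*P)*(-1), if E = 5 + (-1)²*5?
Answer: 800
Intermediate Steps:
P = -80 (P = 8*(-10) = -80)
E = 10 (E = 5 + 1*5 = 5 + 5 = 10)
(E*P)*(-1) = (10*(-80))*(-1) = -800*(-1) = 800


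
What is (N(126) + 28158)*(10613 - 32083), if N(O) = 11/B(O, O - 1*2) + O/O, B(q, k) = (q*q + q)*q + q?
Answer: -609524584393055/1008189 ≈ -6.0457e+8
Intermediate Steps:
B(q, k) = q + q*(q + q**2) (B(q, k) = (q**2 + q)*q + q = (q + q**2)*q + q = q*(q + q**2) + q = q + q*(q + q**2))
N(O) = 1 + 11/(O*(1 + O + O**2)) (N(O) = 11/((O*(1 + O + O**2))) + O/O = 11*(1/(O*(1 + O + O**2))) + 1 = 11/(O*(1 + O + O**2)) + 1 = 1 + 11/(O*(1 + O + O**2)))
(N(126) + 28158)*(10613 - 32083) = ((11 + 126*(1 + 126 + 126**2))/(126*(1 + 126 + 126**2)) + 28158)*(10613 - 32083) = ((11 + 126*(1 + 126 + 15876))/(126*(1 + 126 + 15876)) + 28158)*(-21470) = ((1/126)*(11 + 126*16003)/16003 + 28158)*(-21470) = ((1/126)*(1/16003)*(11 + 2016378) + 28158)*(-21470) = ((1/126)*(1/16003)*2016389 + 28158)*(-21470) = (2016389/2016378 + 28158)*(-21470) = (56779188113/2016378)*(-21470) = -609524584393055/1008189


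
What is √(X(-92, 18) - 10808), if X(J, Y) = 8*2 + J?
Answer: 2*I*√2721 ≈ 104.33*I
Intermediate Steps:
X(J, Y) = 16 + J
√(X(-92, 18) - 10808) = √((16 - 92) - 10808) = √(-76 - 10808) = √(-10884) = 2*I*√2721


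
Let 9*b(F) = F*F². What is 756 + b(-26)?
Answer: -10772/9 ≈ -1196.9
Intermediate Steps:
b(F) = F³/9 (b(F) = (F*F²)/9 = F³/9)
756 + b(-26) = 756 + (⅑)*(-26)³ = 756 + (⅑)*(-17576) = 756 - 17576/9 = -10772/9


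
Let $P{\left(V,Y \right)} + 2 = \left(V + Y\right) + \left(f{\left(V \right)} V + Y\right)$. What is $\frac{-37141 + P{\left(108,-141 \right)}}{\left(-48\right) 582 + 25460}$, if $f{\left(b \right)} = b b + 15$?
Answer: $- \frac{1224015}{2476} \approx -494.35$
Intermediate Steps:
$f{\left(b \right)} = 15 + b^{2}$ ($f{\left(b \right)} = b^{2} + 15 = 15 + b^{2}$)
$P{\left(V,Y \right)} = -2 + V + 2 Y + V \left(15 + V^{2}\right)$ ($P{\left(V,Y \right)} = -2 + \left(\left(V + Y\right) + \left(\left(15 + V^{2}\right) V + Y\right)\right) = -2 + \left(\left(V + Y\right) + \left(V \left(15 + V^{2}\right) + Y\right)\right) = -2 + \left(\left(V + Y\right) + \left(Y + V \left(15 + V^{2}\right)\right)\right) = -2 + \left(V + 2 Y + V \left(15 + V^{2}\right)\right) = -2 + V + 2 Y + V \left(15 + V^{2}\right)$)
$\frac{-37141 + P{\left(108,-141 \right)}}{\left(-48\right) 582 + 25460} = \frac{-37141 + \left(-2 + 108^{3} + 2 \left(-141\right) + 16 \cdot 108\right)}{\left(-48\right) 582 + 25460} = \frac{-37141 + \left(-2 + 1259712 - 282 + 1728\right)}{-27936 + 25460} = \frac{-37141 + 1261156}{-2476} = 1224015 \left(- \frac{1}{2476}\right) = - \frac{1224015}{2476}$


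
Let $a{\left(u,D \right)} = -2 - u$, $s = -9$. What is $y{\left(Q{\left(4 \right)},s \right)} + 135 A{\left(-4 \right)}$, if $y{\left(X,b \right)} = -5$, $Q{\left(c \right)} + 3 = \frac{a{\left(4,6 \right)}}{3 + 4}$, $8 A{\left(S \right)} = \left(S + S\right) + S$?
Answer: $- \frac{415}{2} \approx -207.5$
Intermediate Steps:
$A{\left(S \right)} = \frac{3 S}{8}$ ($A{\left(S \right)} = \frac{\left(S + S\right) + S}{8} = \frac{2 S + S}{8} = \frac{3 S}{8}$)
$Q{\left(c \right)} = - \frac{27}{7}$ ($Q{\left(c \right)} = -3 + \frac{-2 - 4}{3 + 4} = -3 + \frac{-2 - 4}{7} = -3 - \frac{6}{7} = - \frac{27}{7}$)
$y{\left(Q{\left(4 \right)},s \right)} + 135 A{\left(-4 \right)} = -5 + 135 \cdot \frac{3}{8} \left(-4\right) = -5 + 135 \left(- \frac{3}{2}\right) = -5 - \frac{405}{2} = - \frac{415}{2}$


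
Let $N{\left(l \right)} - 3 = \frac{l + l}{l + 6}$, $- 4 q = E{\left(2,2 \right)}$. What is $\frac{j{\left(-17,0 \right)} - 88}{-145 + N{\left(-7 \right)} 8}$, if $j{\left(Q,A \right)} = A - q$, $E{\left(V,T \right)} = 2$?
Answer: $\frac{175}{18} \approx 9.7222$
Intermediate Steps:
$q = - \frac{1}{2}$ ($q = \left(- \frac{1}{4}\right) 2 = - \frac{1}{2} \approx -0.5$)
$N{\left(l \right)} = 3 + \frac{2 l}{6 + l}$ ($N{\left(l \right)} = 3 + \frac{l + l}{l + 6} = 3 + \frac{2 l}{6 + l}$)
$j{\left(Q,A \right)} = \frac{1}{2} + A$ ($j{\left(Q,A \right)} = A - - \frac{1}{2} = A + \frac{1}{2} = \frac{1}{2} + A$)
$\frac{j{\left(-17,0 \right)} - 88}{-145 + N{\left(-7 \right)} 8} = \frac{\left(\frac{1}{2} + 0\right) - 88}{-145 + \frac{18 + 5 \left(-7\right)}{6 - 7} \cdot 8} = \frac{\frac{1}{2} - 88}{-145 + \frac{18 - 35}{-1} \cdot 8} = - \frac{175}{2 \left(-145 + \left(-1\right) \left(-17\right) 8\right)} = - \frac{175}{2 \left(-145 + 17 \cdot 8\right)} = - \frac{175}{2 \left(-145 + 136\right)} = - \frac{175}{2 \left(-9\right)} = \left(- \frac{175}{2}\right) \left(- \frac{1}{9}\right) = \frac{175}{18}$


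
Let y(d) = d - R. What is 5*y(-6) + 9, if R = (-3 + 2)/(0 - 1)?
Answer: -26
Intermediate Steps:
R = 1 (R = -1/(-1) = -1*(-1) = 1)
y(d) = -1 + d (y(d) = d - 1*1 = d - 1 = -1 + d)
5*y(-6) + 9 = 5*(-1 - 6) + 9 = 5*(-7) + 9 = -35 + 9 = -26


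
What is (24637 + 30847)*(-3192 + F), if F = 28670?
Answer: 1413621352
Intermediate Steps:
(24637 + 30847)*(-3192 + F) = (24637 + 30847)*(-3192 + 28670) = 55484*25478 = 1413621352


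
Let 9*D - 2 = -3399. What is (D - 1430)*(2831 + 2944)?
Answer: -31313975/3 ≈ -1.0438e+7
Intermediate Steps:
D = -3397/9 (D = 2/9 + (⅑)*(-3399) = 2/9 - 1133/3 = -3397/9 ≈ -377.44)
(D - 1430)*(2831 + 2944) = (-3397/9 - 1430)*(2831 + 2944) = -16267/9*5775 = -31313975/3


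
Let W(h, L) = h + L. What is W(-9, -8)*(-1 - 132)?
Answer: 2261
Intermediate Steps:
W(h, L) = L + h
W(-9, -8)*(-1 - 132) = (-8 - 9)*(-1 - 132) = -17*(-133) = 2261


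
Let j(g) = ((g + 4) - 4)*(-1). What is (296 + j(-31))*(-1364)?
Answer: -446028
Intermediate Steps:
j(g) = -g (j(g) = ((4 + g) - 4)*(-1) = g*(-1) = -g)
(296 + j(-31))*(-1364) = (296 - 1*(-31))*(-1364) = (296 + 31)*(-1364) = 327*(-1364) = -446028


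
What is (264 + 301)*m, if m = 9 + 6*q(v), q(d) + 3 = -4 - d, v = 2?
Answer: -25425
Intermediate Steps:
q(d) = -7 - d (q(d) = -3 + (-4 - d) = -7 - d)
m = -45 (m = 9 + 6*(-7 - 1*2) = 9 + 6*(-7 - 2) = 9 + 6*(-9) = 9 - 54 = -45)
(264 + 301)*m = (264 + 301)*(-45) = 565*(-45) = -25425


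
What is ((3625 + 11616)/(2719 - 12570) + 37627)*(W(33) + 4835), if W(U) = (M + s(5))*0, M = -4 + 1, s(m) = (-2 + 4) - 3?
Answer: 1792084704560/9851 ≈ 1.8192e+8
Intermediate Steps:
s(m) = -1 (s(m) = 2 - 3 = -1)
M = -3
W(U) = 0 (W(U) = (-3 - 1)*0 = -4*0 = 0)
((3625 + 11616)/(2719 - 12570) + 37627)*(W(33) + 4835) = ((3625 + 11616)/(2719 - 12570) + 37627)*(0 + 4835) = (15241/(-9851) + 37627)*4835 = (15241*(-1/9851) + 37627)*4835 = (-15241/9851 + 37627)*4835 = (370648336/9851)*4835 = 1792084704560/9851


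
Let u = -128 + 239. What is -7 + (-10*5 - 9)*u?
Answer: -6556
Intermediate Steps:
u = 111
-7 + (-10*5 - 9)*u = -7 + (-10*5 - 9)*111 = -7 + (-50 - 9)*111 = -7 - 59*111 = -7 - 6549 = -6556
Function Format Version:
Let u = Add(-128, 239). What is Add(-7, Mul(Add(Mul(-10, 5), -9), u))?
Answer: -6556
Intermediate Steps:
u = 111
Add(-7, Mul(Add(Mul(-10, 5), -9), u)) = Add(-7, Mul(Add(Mul(-10, 5), -9), 111)) = Add(-7, Mul(Add(-50, -9), 111)) = Add(-7, Mul(-59, 111)) = Add(-7, -6549) = -6556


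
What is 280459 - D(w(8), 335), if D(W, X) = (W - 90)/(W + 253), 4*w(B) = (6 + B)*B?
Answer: 78809041/281 ≈ 2.8046e+5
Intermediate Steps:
w(B) = B*(6 + B)/4 (w(B) = ((6 + B)*B)/4 = (B*(6 + B))/4 = B*(6 + B)/4)
D(W, X) = (-90 + W)/(253 + W)
280459 - D(w(8), 335) = 280459 - (-90 + (¼)*8*(6 + 8))/(253 + (¼)*8*(6 + 8)) = 280459 - (-90 + (¼)*8*14)/(253 + (¼)*8*14) = 280459 - (-90 + 28)/(253 + 28) = 280459 - (-62)/281 = 280459 - 1*(-62/281) = 280459 + 62/281 = 78809041/281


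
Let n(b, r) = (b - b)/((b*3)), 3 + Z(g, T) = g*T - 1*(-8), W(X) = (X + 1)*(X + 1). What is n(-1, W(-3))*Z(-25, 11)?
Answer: 0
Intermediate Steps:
W(X) = (1 + X)² (W(X) = (1 + X)*(1 + X) = (1 + X)²)
Z(g, T) = 5 + T*g (Z(g, T) = -3 + (g*T - 1*(-8)) = -3 + (T*g + 8) = -3 + (8 + T*g) = 5 + T*g)
n(b, r) = 0 (n(b, r) = 0/((3*b)) = 0*(1/(3*b)) = 0)
n(-1, W(-3))*Z(-25, 11) = 0*(5 + 11*(-25)) = 0*(5 - 275) = 0*(-270) = 0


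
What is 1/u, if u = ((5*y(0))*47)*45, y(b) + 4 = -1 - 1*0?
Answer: -1/52875 ≈ -1.8913e-5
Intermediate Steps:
y(b) = -5 (y(b) = -4 + (-1 - 1*0) = -4 + (-1 + 0) = -4 - 1 = -5)
u = -52875 (u = ((5*(-5))*47)*45 = -25*47*45 = -1175*45 = -52875)
1/u = 1/(-52875) = -1/52875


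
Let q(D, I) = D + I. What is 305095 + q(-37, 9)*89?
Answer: 302603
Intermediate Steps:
305095 + q(-37, 9)*89 = 305095 + (-37 + 9)*89 = 305095 - 28*89 = 305095 - 2492 = 302603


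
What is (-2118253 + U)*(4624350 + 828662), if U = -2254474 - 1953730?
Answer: -34498245938484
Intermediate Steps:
U = -4208204
(-2118253 + U)*(4624350 + 828662) = (-2118253 - 4208204)*(4624350 + 828662) = -6326457*5453012 = -34498245938484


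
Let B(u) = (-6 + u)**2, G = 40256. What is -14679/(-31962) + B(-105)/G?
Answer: 633669/827968 ≈ 0.76533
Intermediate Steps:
-14679/(-31962) + B(-105)/G = -14679/(-31962) + (-6 - 105)**2/40256 = -14679*(-1/31962) + (-111)**2*(1/40256) = 699/1522 + 12321*(1/40256) = 699/1522 + 333/1088 = 633669/827968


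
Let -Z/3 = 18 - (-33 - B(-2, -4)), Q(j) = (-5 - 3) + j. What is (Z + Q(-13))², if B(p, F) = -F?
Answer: 34596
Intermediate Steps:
Q(j) = -8 + j
Z = -165 (Z = -3*(18 - (-33 - (-1)*(-4))) = -3*(18 - (-33 - 1*4)) = -3*(18 - (-33 - 4)) = -3*(18 - 1*(-37)) = -3*(18 + 37) = -3*55 = -165)
(Z + Q(-13))² = (-165 + (-8 - 13))² = (-165 - 21)² = (-186)² = 34596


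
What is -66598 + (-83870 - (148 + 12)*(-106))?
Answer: -133508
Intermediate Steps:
-66598 + (-83870 - (148 + 12)*(-106)) = -66598 + (-83870 - 160*(-106)) = -66598 + (-83870 - 1*(-16960)) = -66598 + (-83870 + 16960) = -66598 - 66910 = -133508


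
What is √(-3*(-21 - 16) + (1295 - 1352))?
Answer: 3*√6 ≈ 7.3485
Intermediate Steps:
√(-3*(-21 - 16) + (1295 - 1352)) = √(-3*(-37) - 57) = √(111 - 57) = √54 = 3*√6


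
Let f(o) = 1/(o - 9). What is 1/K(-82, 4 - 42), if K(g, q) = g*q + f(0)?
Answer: 9/28043 ≈ 0.00032094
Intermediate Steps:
f(o) = 1/(-9 + o)
K(g, q) = -1/9 + g*q (K(g, q) = g*q + 1/(-9 + 0) = g*q + 1/(-9) = g*q - 1/9 = -1/9 + g*q)
1/K(-82, 4 - 42) = 1/(-1/9 - 82*(4 - 42)) = 1/(-1/9 - 82*(-38)) = 1/(-1/9 + 3116) = 1/(28043/9) = 9/28043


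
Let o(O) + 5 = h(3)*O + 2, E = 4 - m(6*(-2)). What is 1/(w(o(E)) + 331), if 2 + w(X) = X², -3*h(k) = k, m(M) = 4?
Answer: 1/338 ≈ 0.0029586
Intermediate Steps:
h(k) = -k/3
E = 0 (E = 4 - 1*4 = 4 - 4 = 0)
o(O) = -3 - O (o(O) = -5 + ((-⅓*3)*O + 2) = -5 + (-O + 2) = -5 + (2 - O) = -3 - O)
w(X) = -2 + X²
1/(w(o(E)) + 331) = 1/((-2 + (-3 - 1*0)²) + 331) = 1/((-2 + (-3 + 0)²) + 331) = 1/((-2 + (-3)²) + 331) = 1/((-2 + 9) + 331) = 1/(7 + 331) = 1/338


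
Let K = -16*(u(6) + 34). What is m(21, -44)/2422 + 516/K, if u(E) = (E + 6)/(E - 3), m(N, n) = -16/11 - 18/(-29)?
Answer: -7122011/8388424 ≈ -0.84903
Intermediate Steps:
m(N, n) = -266/319 (m(N, n) = -16*1/11 - 18*(-1/29) = -16/11 + 18/29 = -266/319)
u(E) = (6 + E)/(-3 + E)
K = -608 (K = -16*((6 + 6)/(-3 + 6) + 34) = -16*(12/3 + 34) = -16*((1/3)*12 + 34) = -16*(4 + 34) = -16*38 = -608)
m(21, -44)/2422 + 516/K = -266/319/2422 + 516/(-608) = -266/319*1/2422 + 516*(-1/608) = -19/55187 - 129/152 = -7122011/8388424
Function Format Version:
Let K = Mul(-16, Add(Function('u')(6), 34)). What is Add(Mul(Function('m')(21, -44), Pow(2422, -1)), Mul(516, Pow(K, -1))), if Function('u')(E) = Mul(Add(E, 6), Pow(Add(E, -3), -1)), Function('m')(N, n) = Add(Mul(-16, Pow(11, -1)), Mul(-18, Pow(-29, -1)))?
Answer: Rational(-7122011, 8388424) ≈ -0.84903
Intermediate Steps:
Function('m')(N, n) = Rational(-266, 319) (Function('m')(N, n) = Add(Mul(-16, Rational(1, 11)), Mul(-18, Rational(-1, 29))) = Add(Rational(-16, 11), Rational(18, 29)) = Rational(-266, 319))
Function('u')(E) = Mul(Pow(Add(-3, E), -1), Add(6, E)) (Function('u')(E) = Mul(Add(6, E), Pow(Add(-3, E), -1)) = Mul(Pow(Add(-3, E), -1), Add(6, E)))
K = -608 (K = Mul(-16, Add(Mul(Pow(Add(-3, 6), -1), Add(6, 6)), 34)) = Mul(-16, Add(Mul(Pow(3, -1), 12), 34)) = Mul(-16, Add(Mul(Rational(1, 3), 12), 34)) = Mul(-16, Add(4, 34)) = Mul(-16, 38) = -608)
Add(Mul(Function('m')(21, -44), Pow(2422, -1)), Mul(516, Pow(K, -1))) = Add(Mul(Rational(-266, 319), Pow(2422, -1)), Mul(516, Pow(-608, -1))) = Add(Mul(Rational(-266, 319), Rational(1, 2422)), Mul(516, Rational(-1, 608))) = Add(Rational(-19, 55187), Rational(-129, 152)) = Rational(-7122011, 8388424)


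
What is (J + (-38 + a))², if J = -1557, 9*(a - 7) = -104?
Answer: 207244816/81 ≈ 2.5586e+6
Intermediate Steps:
a = -41/9 (a = 7 + (⅑)*(-104) = 7 - 104/9 = -41/9 ≈ -4.5556)
(J + (-38 + a))² = (-1557 + (-38 - 41/9))² = (-1557 - 383/9)² = (-14396/9)² = 207244816/81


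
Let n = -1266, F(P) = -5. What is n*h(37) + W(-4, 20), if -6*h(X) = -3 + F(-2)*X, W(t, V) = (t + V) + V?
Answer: -39632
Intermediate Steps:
W(t, V) = t + 2*V (W(t, V) = (V + t) + V = t + 2*V)
h(X) = ½ + 5*X/6 (h(X) = -(-3 - 5*X)/6 = ½ + 5*X/6)
n*h(37) + W(-4, 20) = -1266*(½ + (⅚)*37) + (-4 + 2*20) = -1266*(½ + 185/6) + (-4 + 40) = -1266*94/3 + 36 = -39668 + 36 = -39632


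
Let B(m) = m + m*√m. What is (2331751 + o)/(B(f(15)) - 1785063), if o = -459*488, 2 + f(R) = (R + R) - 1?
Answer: -1254141898108/1062117833871 - 18969831*√3/354039277957 ≈ -1.1809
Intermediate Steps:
f(R) = -3 + 2*R (f(R) = -2 + ((R + R) - 1) = -2 + (2*R - 1) = -2 + (-1 + 2*R) = -3 + 2*R)
o = -223992
B(m) = m + m^(3/2)
(2331751 + o)/(B(f(15)) - 1785063) = (2331751 - 223992)/(((-3 + 2*15) + (-3 + 2*15)^(3/2)) - 1785063) = 2107759/(((-3 + 30) + (-3 + 30)^(3/2)) - 1785063) = 2107759/((27 + 27^(3/2)) - 1785063) = 2107759/((27 + 81*√3) - 1785063) = 2107759/(-1785036 + 81*√3)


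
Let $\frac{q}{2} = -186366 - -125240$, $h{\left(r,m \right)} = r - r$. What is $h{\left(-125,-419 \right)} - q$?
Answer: $122252$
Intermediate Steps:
$h{\left(r,m \right)} = 0$
$q = -122252$ ($q = 2 \left(-186366 - -125240\right) = 2 \left(-186366 + 125240\right) = 2 \left(-61126\right) = -122252$)
$h{\left(-125,-419 \right)} - q = 0 - -122252 = 0 + 122252 = 122252$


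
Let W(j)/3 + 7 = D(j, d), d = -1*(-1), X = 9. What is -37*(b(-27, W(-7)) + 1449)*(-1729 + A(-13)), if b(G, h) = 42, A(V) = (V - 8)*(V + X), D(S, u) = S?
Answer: 90749715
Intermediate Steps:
d = 1
W(j) = -21 + 3*j
A(V) = (-8 + V)*(9 + V) (A(V) = (V - 8)*(V + 9) = (-8 + V)*(9 + V))
-37*(b(-27, W(-7)) + 1449)*(-1729 + A(-13)) = -37*(42 + 1449)*(-1729 + (-72 - 13 + (-13)²)) = -55167*(-1729 + (-72 - 13 + 169)) = -55167*(-1729 + 84) = -55167*(-1645) = -37*(-2452695) = 90749715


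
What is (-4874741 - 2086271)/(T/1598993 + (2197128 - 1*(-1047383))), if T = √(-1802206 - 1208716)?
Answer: -57745049553707176767299468/26914829118603448151131851 + 11130609460916*I*√3010922/26914829118603448151131851 ≈ -2.1455 + 7.1759e-10*I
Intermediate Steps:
T = I*√3010922 (T = √(-3010922) = I*√3010922 ≈ 1735.2*I)
(-4874741 - 2086271)/(T/1598993 + (2197128 - 1*(-1047383))) = (-4874741 - 2086271)/((I*√3010922)/1598993 + (2197128 - 1*(-1047383))) = -6961012/((I*√3010922)*(1/1598993) + (2197128 + 1047383)) = -6961012/(I*√3010922/1598993 + 3244511) = -6961012/(3244511 + I*√3010922/1598993)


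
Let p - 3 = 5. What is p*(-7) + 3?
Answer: -53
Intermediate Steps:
p = 8 (p = 3 + 5 = 8)
p*(-7) + 3 = 8*(-7) + 3 = -56 + 3 = -53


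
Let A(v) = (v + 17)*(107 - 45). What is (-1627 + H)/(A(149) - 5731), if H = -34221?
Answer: -35848/4561 ≈ -7.8597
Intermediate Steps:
A(v) = 1054 + 62*v (A(v) = (17 + v)*62 = 1054 + 62*v)
(-1627 + H)/(A(149) - 5731) = (-1627 - 34221)/((1054 + 62*149) - 5731) = -35848/((1054 + 9238) - 5731) = -35848/(10292 - 5731) = -35848/4561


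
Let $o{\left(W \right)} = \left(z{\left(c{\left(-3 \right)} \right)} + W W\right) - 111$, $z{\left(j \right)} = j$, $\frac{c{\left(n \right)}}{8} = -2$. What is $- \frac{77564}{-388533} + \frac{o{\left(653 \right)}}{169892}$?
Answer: $\frac{89401063697}{33004324218} \approx 2.7088$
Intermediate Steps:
$c{\left(n \right)} = -16$ ($c{\left(n \right)} = 8 \left(-2\right) = -16$)
$o{\left(W \right)} = -127 + W^{2}$ ($o{\left(W \right)} = \left(-16 + W W\right) - 111 = \left(-16 + W^{2}\right) - 111 = -127 + W^{2}$)
$- \frac{77564}{-388533} + \frac{o{\left(653 \right)}}{169892} = - \frac{77564}{-388533} + \frac{-127 + 653^{2}}{169892} = \left(-77564\right) \left(- \frac{1}{388533}\right) + \left(-127 + 426409\right) \frac{1}{169892} = \frac{77564}{388533} + 426282 \cdot \frac{1}{169892} = \frac{77564}{388533} + \frac{213141}{84946} = \frac{89401063697}{33004324218}$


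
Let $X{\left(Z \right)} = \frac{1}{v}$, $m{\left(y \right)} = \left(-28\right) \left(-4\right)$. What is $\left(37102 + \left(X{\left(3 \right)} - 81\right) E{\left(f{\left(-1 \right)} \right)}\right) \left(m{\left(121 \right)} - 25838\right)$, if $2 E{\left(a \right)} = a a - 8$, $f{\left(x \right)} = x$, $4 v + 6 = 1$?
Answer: $- \frac{4809257029}{5} \approx -9.6185 \cdot 10^{8}$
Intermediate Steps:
$v = - \frac{5}{4}$ ($v = - \frac{3}{2} + \frac{1}{4} \cdot 1 = - \frac{3}{2} + \frac{1}{4} = - \frac{5}{4} \approx -1.25$)
$m{\left(y \right)} = 112$
$X{\left(Z \right)} = - \frac{4}{5}$ ($X{\left(Z \right)} = \frac{1}{- \frac{5}{4}} = - \frac{4}{5}$)
$E{\left(a \right)} = -4 + \frac{a^{2}}{2}$ ($E{\left(a \right)} = \frac{a a - 8}{2} = \frac{a^{2} - 8}{2} = \frac{-8 + a^{2}}{2} = -4 + \frac{a^{2}}{2}$)
$\left(37102 + \left(X{\left(3 \right)} - 81\right) E{\left(f{\left(-1 \right)} \right)}\right) \left(m{\left(121 \right)} - 25838\right) = \left(37102 + \left(- \frac{4}{5} - 81\right) \left(-4 + \frac{\left(-1\right)^{2}}{2}\right)\right) \left(112 - 25838\right) = \left(37102 - \frac{409 \left(-4 + \frac{1}{2} \cdot 1\right)}{5}\right) \left(-25726\right) = \left(37102 - \frac{409 \left(-4 + \frac{1}{2}\right)}{5}\right) \left(-25726\right) = \left(37102 - - \frac{2863}{10}\right) \left(-25726\right) = \left(37102 + \frac{2863}{10}\right) \left(-25726\right) = \frac{373883}{10} \left(-25726\right) = - \frac{4809257029}{5}$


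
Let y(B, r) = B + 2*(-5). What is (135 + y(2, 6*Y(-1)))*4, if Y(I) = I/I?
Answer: 508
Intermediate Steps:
Y(I) = 1
y(B, r) = -10 + B (y(B, r) = B - 10 = -10 + B)
(135 + y(2, 6*Y(-1)))*4 = (135 + (-10 + 2))*4 = (135 - 8)*4 = 127*4 = 508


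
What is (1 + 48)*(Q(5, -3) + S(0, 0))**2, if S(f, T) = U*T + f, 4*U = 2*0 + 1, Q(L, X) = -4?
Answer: 784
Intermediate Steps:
U = 1/4 (U = (2*0 + 1)/4 = (0 + 1)/4 = (1/4)*1 = 1/4 ≈ 0.25000)
S(f, T) = f + T/4 (S(f, T) = T/4 + f = f + T/4)
(1 + 48)*(Q(5, -3) + S(0, 0))**2 = (1 + 48)*(-4 + (0 + (1/4)*0))**2 = 49*(-4 + (0 + 0))**2 = 49*(-4 + 0)**2 = 49*(-4)**2 = 49*16 = 784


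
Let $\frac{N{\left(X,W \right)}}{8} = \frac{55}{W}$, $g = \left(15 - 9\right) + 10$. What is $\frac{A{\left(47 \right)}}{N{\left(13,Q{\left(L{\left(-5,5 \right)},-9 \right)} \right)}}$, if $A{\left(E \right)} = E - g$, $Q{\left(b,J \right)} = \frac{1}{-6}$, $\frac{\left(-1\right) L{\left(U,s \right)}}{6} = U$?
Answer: $- \frac{31}{2640} \approx -0.011742$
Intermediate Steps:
$g = 16$ ($g = 6 + 10 = 16$)
$L{\left(U,s \right)} = - 6 U$
$Q{\left(b,J \right)} = - \frac{1}{6}$
$N{\left(X,W \right)} = \frac{440}{W}$ ($N{\left(X,W \right)} = 8 \frac{55}{W} = \frac{440}{W}$)
$A{\left(E \right)} = -16 + E$ ($A{\left(E \right)} = E - 16 = -16 + E$)
$\frac{A{\left(47 \right)}}{N{\left(13,Q{\left(L{\left(-5,5 \right)},-9 \right)} \right)}} = \frac{-16 + 47}{440 \frac{1}{- \frac{1}{6}}} = \frac{31}{440 \left(-6\right)} = \frac{31}{-2640} = 31 \left(- \frac{1}{2640}\right) = - \frac{31}{2640}$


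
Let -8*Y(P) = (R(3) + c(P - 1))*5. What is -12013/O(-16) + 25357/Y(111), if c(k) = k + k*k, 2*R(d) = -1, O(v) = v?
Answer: 1460235843/1953520 ≈ 747.49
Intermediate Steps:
R(d) = -½ (R(d) = (½)*(-1) = -½)
c(k) = k + k²
Y(P) = 5/16 - 5*P*(-1 + P)/8 (Y(P) = -(-½ + (P - 1)*(1 + (P - 1)))*5/8 = -(-½ + (-1 + P)*(1 + (-1 + P)))*5/8 = -(-½ + (-1 + P)*P)*5/8 = -(-½ + P*(-1 + P))*5/8 = -(-5/2 + 5*P*(-1 + P))/8 = 5/16 - 5*P*(-1 + P)/8)
-12013/O(-16) + 25357/Y(111) = -12013/(-16) + 25357/(5/16 - 5/8*111*(-1 + 111)) = -12013*(-1/16) + 25357/(5/16 - 5/8*111*110) = 12013/16 + 25357/(5/16 - 30525/4) = 12013/16 + 25357/(-122095/16) = 12013/16 + 25357*(-16/122095) = 12013/16 - 405712/122095 = 1460235843/1953520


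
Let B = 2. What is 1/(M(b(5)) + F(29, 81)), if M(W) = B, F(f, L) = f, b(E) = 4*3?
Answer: 1/31 ≈ 0.032258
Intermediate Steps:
b(E) = 12
M(W) = 2
1/(M(b(5)) + F(29, 81)) = 1/(2 + 29) = 1/31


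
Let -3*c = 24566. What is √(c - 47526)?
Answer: 2*I*√125358/3 ≈ 236.04*I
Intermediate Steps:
c = -24566/3 (c = -⅓*24566 = -24566/3 ≈ -8188.7)
√(c - 47526) = √(-24566/3 - 47526) = √(-167144/3) = 2*I*√125358/3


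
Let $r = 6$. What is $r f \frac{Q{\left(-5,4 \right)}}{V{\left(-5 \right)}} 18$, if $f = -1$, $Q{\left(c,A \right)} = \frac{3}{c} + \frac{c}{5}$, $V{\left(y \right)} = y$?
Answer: $- \frac{864}{25} \approx -34.56$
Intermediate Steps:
$Q{\left(c,A \right)} = \frac{3}{c} + \frac{c}{5}$ ($Q{\left(c,A \right)} = \frac{3}{c} + c \frac{1}{5} = \frac{3}{c} + \frac{c}{5}$)
$r f \frac{Q{\left(-5,4 \right)}}{V{\left(-5 \right)}} 18 = 6 \left(-1\right) \frac{\frac{3}{-5} + \frac{1}{5} \left(-5\right)}{-5} \cdot 18 = - 6 \left(3 \left(- \frac{1}{5}\right) - 1\right) \left(- \frac{1}{5}\right) 18 = - 6 \left(- \frac{3}{5} - 1\right) \left(- \frac{1}{5}\right) 18 = - 6 \left(\left(- \frac{8}{5}\right) \left(- \frac{1}{5}\right)\right) 18 = \left(-6\right) \frac{8}{25} \cdot 18 = \left(- \frac{48}{25}\right) 18 = - \frac{864}{25}$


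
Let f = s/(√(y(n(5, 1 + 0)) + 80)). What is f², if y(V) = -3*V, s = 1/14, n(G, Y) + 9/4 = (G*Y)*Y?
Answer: 1/14063 ≈ 7.1109e-5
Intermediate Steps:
n(G, Y) = -9/4 + G*Y² (n(G, Y) = -9/4 + (G*Y)*Y = -9/4 + G*Y²)
s = 1/14 ≈ 0.071429
f = √287/2009 (f = 1/(14*(√(-3*(-9/4 + 5*(1 + 0)²) + 80))) = 1/(14*(√(-3*(-9/4 + 5*1²) + 80))) = 1/(14*(√(-3*(-9/4 + 5*1) + 80))) = 1/(14*(√(-3*(-9/4 + 5) + 80))) = 1/(14*(√(-3*11/4 + 80))) = 1/(14*(√(-33/4 + 80))) = 1/(14*(√(287/4))) = 1/(14*((√287/2))) = (2*√287/287)/14 = √287/2009 ≈ 0.0084326)
f² = (√287/2009)² = 1/14063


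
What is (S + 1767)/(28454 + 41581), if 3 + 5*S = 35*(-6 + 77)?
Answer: 11317/350175 ≈ 0.032318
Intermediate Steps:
S = 2482/5 (S = -3/5 + (35*(-6 + 77))/5 = -3/5 + (35*71)/5 = -3/5 + (1/5)*2485 = -3/5 + 497 = 2482/5 ≈ 496.40)
(S + 1767)/(28454 + 41581) = (2482/5 + 1767)/(28454 + 41581) = (11317/5)/70035 = (11317/5)*(1/70035) = 11317/350175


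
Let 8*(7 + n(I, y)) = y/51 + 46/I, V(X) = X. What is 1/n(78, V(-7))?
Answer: -442/3069 ≈ -0.14402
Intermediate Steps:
n(I, y) = -7 + y/408 + 23/(4*I) (n(I, y) = -7 + (y/51 + 46/I)/8 = -7 + (46/I + y/51)/8 = -7 + (y/408 + 23/(4*I)) = -7 + y/408 + 23/(4*I))
1/n(78, V(-7)) = 1/((1/408)*(2346 + 78*(-2856 - 7))/78) = 1/((1/408)*(1/78)*(2346 + 78*(-2863))) = 1/((1/408)*(1/78)*(2346 - 223314)) = 1/((1/408)*(1/78)*(-220968)) = 1/(-3069/442) = -442/3069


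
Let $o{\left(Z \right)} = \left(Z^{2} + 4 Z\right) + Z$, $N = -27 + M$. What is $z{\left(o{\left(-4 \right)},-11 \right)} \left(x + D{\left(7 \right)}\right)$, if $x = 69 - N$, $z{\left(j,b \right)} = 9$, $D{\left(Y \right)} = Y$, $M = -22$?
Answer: $1125$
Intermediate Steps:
$N = -49$ ($N = -27 - 22 = -49$)
$o{\left(Z \right)} = Z^{2} + 5 Z$
$x = 118$ ($x = 69 - -49 = 69 + 49 = 118$)
$z{\left(o{\left(-4 \right)},-11 \right)} \left(x + D{\left(7 \right)}\right) = 9 \left(118 + 7\right) = 9 \cdot 125 = 1125$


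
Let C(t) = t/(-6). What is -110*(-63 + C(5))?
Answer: 21065/3 ≈ 7021.7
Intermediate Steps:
C(t) = -t/6 (C(t) = t*(-⅙) = -t/6)
-110*(-63 + C(5)) = -110*(-63 - ⅙*5) = -110*(-63 - ⅚) = -110*(-383/6) = 21065/3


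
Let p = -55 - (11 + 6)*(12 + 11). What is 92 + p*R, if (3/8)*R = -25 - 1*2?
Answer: 32204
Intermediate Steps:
R = -72 (R = 8*(-25 - 1*2)/3 = 8*(-25 - 2)/3 = (8/3)*(-27) = -72)
p = -446 (p = -55 - 17*23 = -55 - 1*391 = -55 - 391 = -446)
92 + p*R = 92 - 446*(-72) = 92 + 32112 = 32204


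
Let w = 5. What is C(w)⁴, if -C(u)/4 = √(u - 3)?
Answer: 1024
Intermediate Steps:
C(u) = -4*√(-3 + u) (C(u) = -4*√(u - 3) = -4*√(-3 + u))
C(w)⁴ = (-4*√(-3 + 5))⁴ = (-4*√2)⁴ = 1024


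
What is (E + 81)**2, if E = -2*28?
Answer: 625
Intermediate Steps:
E = -56
(E + 81)**2 = (-56 + 81)**2 = 25**2 = 625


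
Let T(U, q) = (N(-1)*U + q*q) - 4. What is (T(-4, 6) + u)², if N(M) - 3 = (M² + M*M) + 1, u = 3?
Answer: 121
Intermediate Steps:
N(M) = 4 + 2*M² (N(M) = 3 + ((M² + M*M) + 1) = 3 + ((M² + M²) + 1) = 3 + (2*M² + 1) = 3 + (1 + 2*M²) = 4 + 2*M²)
T(U, q) = -4 + q² + 6*U (T(U, q) = ((4 + 2*(-1)²)*U + q*q) - 4 = ((4 + 2*1)*U + q²) - 4 = ((4 + 2)*U + q²) - 4 = (6*U + q²) - 4 = (q² + 6*U) - 4 = -4 + q² + 6*U)
(T(-4, 6) + u)² = ((-4 + 6² + 6*(-4)) + 3)² = ((-4 + 36 - 24) + 3)² = (8 + 3)² = 11² = 121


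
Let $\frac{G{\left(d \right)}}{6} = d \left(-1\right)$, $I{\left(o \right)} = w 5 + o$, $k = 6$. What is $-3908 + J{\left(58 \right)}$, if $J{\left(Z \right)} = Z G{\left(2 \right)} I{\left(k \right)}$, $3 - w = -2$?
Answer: $-25484$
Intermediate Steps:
$w = 5$ ($w = 3 - -2 = 3 + 2 = 5$)
$I{\left(o \right)} = 25 + o$ ($I{\left(o \right)} = 5 \cdot 5 + o = 25 + o$)
$G{\left(d \right)} = - 6 d$ ($G{\left(d \right)} = 6 d \left(-1\right) = 6 \left(- d\right) = - 6 d$)
$J{\left(Z \right)} = - 372 Z$ ($J{\left(Z \right)} = Z \left(\left(-6\right) 2\right) \left(25 + 6\right) = Z \left(-12\right) 31 = - 12 Z 31 = - 372 Z$)
$-3908 + J{\left(58 \right)} = -3908 - 21576 = -25484$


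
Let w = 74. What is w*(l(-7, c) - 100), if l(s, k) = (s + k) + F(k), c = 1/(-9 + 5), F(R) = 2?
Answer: -15577/2 ≈ -7788.5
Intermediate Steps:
c = -¼ (c = 1/(-4) = -¼ ≈ -0.25000)
l(s, k) = 2 + k + s (l(s, k) = (s + k) + 2 = (k + s) + 2 = 2 + k + s)
w*(l(-7, c) - 100) = 74*((2 - ¼ - 7) - 100) = 74*(-21/4 - 100) = 74*(-421/4) = -15577/2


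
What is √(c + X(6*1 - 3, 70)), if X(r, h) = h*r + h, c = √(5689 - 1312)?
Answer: √(280 + √4377) ≈ 18.605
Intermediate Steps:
c = √4377 ≈ 66.159
X(r, h) = h + h*r
√(c + X(6*1 - 3, 70)) = √(√4377 + 70*(1 + (6*1 - 3))) = √(√4377 + 70*(1 + (6 - 3))) = √(√4377 + 70*(1 + 3)) = √(√4377 + 70*4) = √(√4377 + 280) = √(280 + √4377)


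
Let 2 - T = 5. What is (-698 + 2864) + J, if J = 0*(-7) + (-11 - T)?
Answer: 2158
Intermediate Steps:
T = -3 (T = 2 - 1*5 = 2 - 5 = -3)
J = -8 (J = 0*(-7) + (-11 - 1*(-3)) = 0 + (-11 + 3) = 0 - 8 = -8)
(-698 + 2864) + J = (-698 + 2864) - 8 = 2166 - 8 = 2158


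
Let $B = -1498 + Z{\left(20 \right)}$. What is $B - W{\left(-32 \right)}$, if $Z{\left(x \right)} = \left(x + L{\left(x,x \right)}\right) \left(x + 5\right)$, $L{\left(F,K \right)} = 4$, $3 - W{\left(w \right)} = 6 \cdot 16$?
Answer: $-805$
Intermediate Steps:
$W{\left(w \right)} = -93$ ($W{\left(w \right)} = 3 - 6 \cdot 16 = 3 - 96 = -93$)
$Z{\left(x \right)} = \left(4 + x\right) \left(5 + x\right)$ ($Z{\left(x \right)} = \left(x + 4\right) \left(x + 5\right) = \left(4 + x\right) \left(5 + x\right)$)
$B = -898$ ($B = -1498 + \left(20 + 20^{2} + 9 \cdot 20\right) = -1498 + \left(20 + 400 + 180\right) = -1498 + 600 = -898$)
$B - W{\left(-32 \right)} = -898 - -93 = -898 + 93 = -805$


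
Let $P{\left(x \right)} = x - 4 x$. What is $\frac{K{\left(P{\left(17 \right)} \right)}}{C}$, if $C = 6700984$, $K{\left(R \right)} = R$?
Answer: $- \frac{51}{6700984} \approx -7.6108 \cdot 10^{-6}$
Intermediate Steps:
$P{\left(x \right)} = - 3 x$
$\frac{K{\left(P{\left(17 \right)} \right)}}{C} = \frac{\left(-3\right) 17}{6700984} = \left(-51\right) \frac{1}{6700984} = - \frac{51}{6700984}$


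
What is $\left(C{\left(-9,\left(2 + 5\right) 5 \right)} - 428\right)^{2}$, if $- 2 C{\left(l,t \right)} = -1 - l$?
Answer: $186624$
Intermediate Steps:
$C{\left(l,t \right)} = \frac{1}{2} + \frac{l}{2}$ ($C{\left(l,t \right)} = - \frac{-1 - l}{2} = \frac{1}{2} + \frac{l}{2}$)
$\left(C{\left(-9,\left(2 + 5\right) 5 \right)} - 428\right)^{2} = \left(\left(\frac{1}{2} + \frac{1}{2} \left(-9\right)\right) - 428\right)^{2} = \left(\left(\frac{1}{2} - \frac{9}{2}\right) - 428\right)^{2} = \left(-4 - 428\right)^{2} = \left(-432\right)^{2} = 186624$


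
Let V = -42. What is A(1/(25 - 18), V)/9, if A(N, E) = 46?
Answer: 46/9 ≈ 5.1111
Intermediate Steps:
A(1/(25 - 18), V)/9 = 46/9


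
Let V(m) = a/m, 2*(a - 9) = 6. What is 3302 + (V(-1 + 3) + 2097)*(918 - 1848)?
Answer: -1952488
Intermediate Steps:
a = 12 (a = 9 + (½)*6 = 9 + 3 = 12)
V(m) = 12/m
3302 + (V(-1 + 3) + 2097)*(918 - 1848) = 3302 + (12/(-1 + 3) + 2097)*(918 - 1848) = 3302 + (12/2 + 2097)*(-930) = 3302 + (12*(½) + 2097)*(-930) = 3302 + (6 + 2097)*(-930) = 3302 + 2103*(-930) = 3302 - 1955790 = -1952488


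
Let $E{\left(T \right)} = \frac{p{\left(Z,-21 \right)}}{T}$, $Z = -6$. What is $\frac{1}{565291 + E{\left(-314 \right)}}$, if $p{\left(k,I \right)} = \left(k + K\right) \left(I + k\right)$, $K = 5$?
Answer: $\frac{314}{177501347} \approx 1.769 \cdot 10^{-6}$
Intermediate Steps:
$p{\left(k,I \right)} = \left(5 + k\right) \left(I + k\right)$ ($p{\left(k,I \right)} = \left(k + 5\right) \left(I + k\right) = \left(5 + k\right) \left(I + k\right)$)
$E{\left(T \right)} = \frac{27}{T}$ ($E{\left(T \right)} = \frac{\left(-6\right)^{2} + 5 \left(-21\right) + 5 \left(-6\right) - -126}{T} = \frac{36 - 105 - 30 + 126}{T} = \frac{27}{T}$)
$\frac{1}{565291 + E{\left(-314 \right)}} = \frac{1}{565291 + \frac{27}{-314}} = \frac{1}{565291 + 27 \left(- \frac{1}{314}\right)} = \frac{1}{565291 - \frac{27}{314}} = \frac{1}{\frac{177501347}{314}} = \frac{314}{177501347}$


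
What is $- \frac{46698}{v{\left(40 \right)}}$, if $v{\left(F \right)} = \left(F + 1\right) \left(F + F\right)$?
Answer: $- \frac{23349}{1640} \approx -14.237$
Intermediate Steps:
$v{\left(F \right)} = 2 F \left(1 + F\right)$ ($v{\left(F \right)} = \left(1 + F\right) 2 F = 2 F \left(1 + F\right)$)
$- \frac{46698}{v{\left(40 \right)}} = - \frac{46698}{2 \cdot 40 \left(1 + 40\right)} = - \frac{46698}{2 \cdot 40 \cdot 41} = - \frac{46698}{3280} = \left(-46698\right) \frac{1}{3280} = - \frac{23349}{1640}$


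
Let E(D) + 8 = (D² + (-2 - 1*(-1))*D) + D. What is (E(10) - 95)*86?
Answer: -258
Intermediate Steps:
E(D) = -8 + D² (E(D) = -8 + ((D² + (-2 - 1*(-1))*D) + D) = -8 + ((D² + (-2 + 1)*D) + D) = -8 + ((D² - D) + D) = -8 + D²)
(E(10) - 95)*86 = ((-8 + 10²) - 95)*86 = ((-8 + 100) - 95)*86 = (92 - 95)*86 = -3*86 = -258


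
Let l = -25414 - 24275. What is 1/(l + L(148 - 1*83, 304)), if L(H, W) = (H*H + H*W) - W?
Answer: -1/26008 ≈ -3.8450e-5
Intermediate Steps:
l = -49689
L(H, W) = H**2 - W + H*W (L(H, W) = (H**2 + H*W) - W = H**2 - W + H*W)
1/(l + L(148 - 1*83, 304)) = 1/(-49689 + ((148 - 1*83)**2 - 1*304 + (148 - 1*83)*304)) = 1/(-49689 + ((148 - 83)**2 - 304 + (148 - 83)*304)) = 1/(-49689 + (65**2 - 304 + 65*304)) = 1/(-49689 + (4225 - 304 + 19760)) = 1/(-49689 + 23681) = 1/(-26008) = -1/26008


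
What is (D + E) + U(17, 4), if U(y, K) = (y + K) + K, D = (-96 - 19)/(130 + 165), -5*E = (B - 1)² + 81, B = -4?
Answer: 1006/295 ≈ 3.4102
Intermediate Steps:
E = -106/5 (E = -((-4 - 1)² + 81)/5 = -((-5)² + 81)/5 = -(25 + 81)/5 = -⅕*106 = -106/5 ≈ -21.200)
D = -23/59 (D = -115/295 = -115*1/295 = -23/59 ≈ -0.38983)
U(y, K) = y + 2*K (U(y, K) = (K + y) + K = y + 2*K)
(D + E) + U(17, 4) = (-23/59 - 106/5) + (17 + 2*4) = -6369/295 + (17 + 8) = -6369/295 + 25 = 1006/295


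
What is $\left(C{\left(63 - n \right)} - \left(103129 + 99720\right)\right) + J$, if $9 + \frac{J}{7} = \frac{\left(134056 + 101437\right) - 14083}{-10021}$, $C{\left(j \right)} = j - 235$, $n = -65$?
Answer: $- \frac{2036003269}{10021} \approx -2.0317 \cdot 10^{5}$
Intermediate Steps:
$C{\left(j \right)} = -235 + j$
$J = - \frac{2181193}{10021}$ ($J = -63 + 7 \frac{\left(134056 + 101437\right) - 14083}{-10021} = -63 + 7 \left(235493 + \left(-56320 + 42237\right)\right) \left(- \frac{1}{10021}\right) = -63 + 7 \left(235493 - 14083\right) \left(- \frac{1}{10021}\right) = -63 + 7 \cdot 221410 \left(- \frac{1}{10021}\right) = -63 + 7 \left(- \frac{221410}{10021}\right) = -63 - \frac{1549870}{10021} = - \frac{2181193}{10021} \approx -217.66$)
$\left(C{\left(63 - n \right)} - \left(103129 + 99720\right)\right) + J = \left(\left(-235 + \left(63 - -65\right)\right) - \left(103129 + 99720\right)\right) - \frac{2181193}{10021} = \left(\left(-235 + \left(63 + 65\right)\right) - 202849\right) - \frac{2181193}{10021} = \left(\left(-235 + 128\right) - 202849\right) - \frac{2181193}{10021} = \left(-107 - 202849\right) - \frac{2181193}{10021} = -202956 - \frac{2181193}{10021} = - \frac{2036003269}{10021}$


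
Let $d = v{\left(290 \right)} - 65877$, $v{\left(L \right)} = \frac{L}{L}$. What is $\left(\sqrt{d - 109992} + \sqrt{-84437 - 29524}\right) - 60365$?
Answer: $-60365 + i \sqrt{113961} + 2 i \sqrt{43967} \approx -60365.0 + 756.95 i$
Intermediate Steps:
$v{\left(L \right)} = 1$
$d = -65876$ ($d = 1 - 65877 = -65876$)
$\left(\sqrt{d - 109992} + \sqrt{-84437 - 29524}\right) - 60365 = \left(\sqrt{-65876 - 109992} + \sqrt{-84437 - 29524}\right) - 60365 = \left(\sqrt{-175868} + \sqrt{-113961}\right) - 60365 = \left(2 i \sqrt{43967} + i \sqrt{113961}\right) - 60365 = \left(i \sqrt{113961} + 2 i \sqrt{43967}\right) - 60365 = -60365 + i \sqrt{113961} + 2 i \sqrt{43967}$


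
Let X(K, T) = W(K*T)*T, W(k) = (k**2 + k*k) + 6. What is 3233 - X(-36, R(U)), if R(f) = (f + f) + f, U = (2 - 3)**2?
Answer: -66769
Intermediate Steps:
W(k) = 6 + 2*k**2 (W(k) = (k**2 + k**2) + 6 = 2*k**2 + 6 = 6 + 2*k**2)
U = 1 (U = (-1)**2 = 1)
R(f) = 3*f (R(f) = 2*f + f = 3*f)
X(K, T) = T*(6 + 2*K**2*T**2) (X(K, T) = (6 + 2*(K*T)**2)*T = (6 + 2*(K**2*T**2))*T = (6 + 2*K**2*T**2)*T = T*(6 + 2*K**2*T**2))
3233 - X(-36, R(U)) = 3233 - 2*3*1*(3 + (-36)**2*(3*1)**2) = 3233 - 2*3*(3 + 1296*3**2) = 3233 - 2*3*(3 + 1296*9) = 3233 - 2*3*(3 + 11664) = 3233 - 2*3*11667 = 3233 - 1*70002 = 3233 - 70002 = -66769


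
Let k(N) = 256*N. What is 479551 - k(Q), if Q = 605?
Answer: 324671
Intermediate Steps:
479551 - k(Q) = 479551 - 256*605 = 479551 - 1*154880 = 479551 - 154880 = 324671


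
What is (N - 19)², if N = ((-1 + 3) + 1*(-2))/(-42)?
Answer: 361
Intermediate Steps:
N = 0 (N = (2 - 2)*(-1/42) = 0*(-1/42) = 0)
(N - 19)² = (0 - 19)² = (-19)² = 361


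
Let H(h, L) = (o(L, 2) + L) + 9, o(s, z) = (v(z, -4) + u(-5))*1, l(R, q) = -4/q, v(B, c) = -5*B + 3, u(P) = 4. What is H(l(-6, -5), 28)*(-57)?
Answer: -1938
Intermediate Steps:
v(B, c) = 3 - 5*B
o(s, z) = 7 - 5*z (o(s, z) = ((3 - 5*z) + 4)*1 = (7 - 5*z)*1 = 7 - 5*z)
H(h, L) = 6 + L (H(h, L) = ((7 - 5*2) + L) + 9 = ((7 - 10) + L) + 9 = (-3 + L) + 9 = 6 + L)
H(l(-6, -5), 28)*(-57) = (6 + 28)*(-57) = 34*(-57) = -1938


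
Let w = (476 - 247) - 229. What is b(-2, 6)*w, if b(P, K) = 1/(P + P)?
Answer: 0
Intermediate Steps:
b(P, K) = 1/(2*P)
w = 0 (w = 229 - 229 = 0)
b(-2, 6)*w = ((½)/(-2))*0 = ((½)*(-½))*0 = -¼*0 = 0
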